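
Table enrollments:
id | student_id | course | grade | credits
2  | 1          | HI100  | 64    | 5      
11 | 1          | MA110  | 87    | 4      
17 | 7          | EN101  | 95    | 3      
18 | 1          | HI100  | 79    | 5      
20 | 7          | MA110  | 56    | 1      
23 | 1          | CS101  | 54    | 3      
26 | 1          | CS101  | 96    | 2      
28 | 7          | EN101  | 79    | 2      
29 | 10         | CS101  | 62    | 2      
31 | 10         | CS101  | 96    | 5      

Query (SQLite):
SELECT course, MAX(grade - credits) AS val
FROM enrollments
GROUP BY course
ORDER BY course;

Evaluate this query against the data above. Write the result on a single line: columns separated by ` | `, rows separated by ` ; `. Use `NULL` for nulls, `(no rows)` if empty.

CS101 | 94 ; EN101 | 92 ; HI100 | 74 ; MA110 | 83

For each row compute grade - credits.
Group by course; take MAX of the expression per group.
  CS101: ids {23, 26, 29, 31} → MAX(grade - credits)=94
  EN101: ids {17, 28} → MAX(grade - credits)=92
  HI100: ids {2, 18} → MAX(grade - credits)=74
  MA110: ids {11, 20} → MAX(grade - credits)=83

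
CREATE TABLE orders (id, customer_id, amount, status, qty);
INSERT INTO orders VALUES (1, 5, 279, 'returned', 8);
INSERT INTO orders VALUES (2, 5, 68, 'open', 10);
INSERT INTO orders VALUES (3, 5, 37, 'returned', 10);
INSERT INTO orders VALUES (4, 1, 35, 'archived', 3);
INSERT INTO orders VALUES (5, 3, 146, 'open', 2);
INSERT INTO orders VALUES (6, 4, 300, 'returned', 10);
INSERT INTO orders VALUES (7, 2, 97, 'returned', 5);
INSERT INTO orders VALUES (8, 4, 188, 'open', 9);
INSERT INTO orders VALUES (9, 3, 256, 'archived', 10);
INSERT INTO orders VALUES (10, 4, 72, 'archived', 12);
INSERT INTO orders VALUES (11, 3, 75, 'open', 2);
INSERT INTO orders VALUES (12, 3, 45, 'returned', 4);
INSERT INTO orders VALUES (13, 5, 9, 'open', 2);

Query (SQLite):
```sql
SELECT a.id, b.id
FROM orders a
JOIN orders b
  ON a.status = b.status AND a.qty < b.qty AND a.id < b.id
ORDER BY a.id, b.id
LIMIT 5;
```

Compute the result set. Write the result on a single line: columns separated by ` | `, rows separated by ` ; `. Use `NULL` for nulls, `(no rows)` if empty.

1 | 3 ; 1 | 6 ; 4 | 9 ; 4 | 10 ; 5 | 8

Pairs (a,b) with same status, a.qty < b.qty, a.id < b.id.
status groups: archived:{4,9,10} open:{2,5,8,11,13} returned:{1,3,6,7,12}
Ordered by (a.id, b.id); first 5.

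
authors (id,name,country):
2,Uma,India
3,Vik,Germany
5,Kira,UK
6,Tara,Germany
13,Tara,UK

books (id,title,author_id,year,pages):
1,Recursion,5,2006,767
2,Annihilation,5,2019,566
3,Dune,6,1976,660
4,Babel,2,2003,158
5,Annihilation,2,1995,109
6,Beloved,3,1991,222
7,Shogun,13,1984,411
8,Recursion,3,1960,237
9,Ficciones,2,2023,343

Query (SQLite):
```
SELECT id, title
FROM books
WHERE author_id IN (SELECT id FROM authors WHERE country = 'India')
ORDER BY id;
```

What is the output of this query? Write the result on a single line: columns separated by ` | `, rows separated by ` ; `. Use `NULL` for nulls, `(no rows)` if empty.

Inner query: authors.id where country = 'India'.
Outer: keep books rows whose author_id is in that set.
Inner query → {2}

4 | Babel ; 5 | Annihilation ; 9 | Ficciones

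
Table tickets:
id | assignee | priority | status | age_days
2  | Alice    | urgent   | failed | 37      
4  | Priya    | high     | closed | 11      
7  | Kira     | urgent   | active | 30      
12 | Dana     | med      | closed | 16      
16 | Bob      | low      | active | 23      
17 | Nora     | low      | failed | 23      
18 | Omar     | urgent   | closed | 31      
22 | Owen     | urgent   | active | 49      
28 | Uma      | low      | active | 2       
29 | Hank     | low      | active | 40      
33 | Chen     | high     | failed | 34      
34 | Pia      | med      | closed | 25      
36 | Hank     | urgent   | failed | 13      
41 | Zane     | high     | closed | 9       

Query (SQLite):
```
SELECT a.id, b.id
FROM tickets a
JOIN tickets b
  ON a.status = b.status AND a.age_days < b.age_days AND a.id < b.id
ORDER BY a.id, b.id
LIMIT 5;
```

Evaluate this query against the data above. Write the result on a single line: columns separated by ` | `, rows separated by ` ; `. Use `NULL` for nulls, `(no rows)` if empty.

4 | 12 ; 4 | 18 ; 4 | 34 ; 7 | 22 ; 7 | 29

Pairs (a,b) with same status, a.age_days < b.age_days, a.id < b.id.
status groups: active:{7,16,22,28,29} closed:{4,12,18,34,41} failed:{2,17,33,36}
Ordered by (a.id, b.id); first 5.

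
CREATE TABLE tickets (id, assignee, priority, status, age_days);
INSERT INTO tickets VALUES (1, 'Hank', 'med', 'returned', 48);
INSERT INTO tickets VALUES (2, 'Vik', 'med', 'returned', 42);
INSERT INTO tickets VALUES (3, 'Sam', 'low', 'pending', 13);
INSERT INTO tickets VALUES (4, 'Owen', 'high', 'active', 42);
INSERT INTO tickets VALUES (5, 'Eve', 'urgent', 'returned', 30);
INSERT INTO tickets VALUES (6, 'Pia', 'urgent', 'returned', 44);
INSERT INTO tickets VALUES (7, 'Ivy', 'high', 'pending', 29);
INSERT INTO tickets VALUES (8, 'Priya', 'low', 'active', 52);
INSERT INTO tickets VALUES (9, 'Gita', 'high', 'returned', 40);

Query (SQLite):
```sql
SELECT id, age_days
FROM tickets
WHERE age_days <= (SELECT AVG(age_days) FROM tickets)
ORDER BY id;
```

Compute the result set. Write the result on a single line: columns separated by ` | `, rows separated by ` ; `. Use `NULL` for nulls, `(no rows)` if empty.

3 | 13 ; 5 | 30 ; 7 | 29

Scalar subquery: AVG(age_days) over all tickets rows = 37.777778 (≈; comparison uses full precision).
Keep rows where age_days <= that value.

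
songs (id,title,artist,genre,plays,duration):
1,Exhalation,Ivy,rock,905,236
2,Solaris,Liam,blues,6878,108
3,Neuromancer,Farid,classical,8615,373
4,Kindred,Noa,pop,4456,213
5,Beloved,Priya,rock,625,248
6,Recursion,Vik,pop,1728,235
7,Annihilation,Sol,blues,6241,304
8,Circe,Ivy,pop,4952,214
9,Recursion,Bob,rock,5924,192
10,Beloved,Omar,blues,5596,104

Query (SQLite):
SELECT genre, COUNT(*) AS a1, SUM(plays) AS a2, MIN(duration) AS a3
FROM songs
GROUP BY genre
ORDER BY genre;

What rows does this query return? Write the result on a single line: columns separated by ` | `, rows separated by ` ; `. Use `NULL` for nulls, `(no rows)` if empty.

blues | 3 | 18715 | 104 ; classical | 1 | 8615 | 373 ; pop | 3 | 11136 | 213 ; rock | 3 | 7454 | 192

Group songs by genre.
Per group compute: COUNT(*), SUM(plays), MIN(duration).
  blues: ids {2, 7, 10} → COUNT(*)=3, SUM(plays)=18715, MIN(duration)=104
  classical: ids {3} → COUNT(*)=1, SUM(plays)=8615, MIN(duration)=373
  pop: ids {4, 6, 8} → COUNT(*)=3, SUM(plays)=11136, MIN(duration)=213
  rock: ids {1, 5, 9} → COUNT(*)=3, SUM(plays)=7454, MIN(duration)=192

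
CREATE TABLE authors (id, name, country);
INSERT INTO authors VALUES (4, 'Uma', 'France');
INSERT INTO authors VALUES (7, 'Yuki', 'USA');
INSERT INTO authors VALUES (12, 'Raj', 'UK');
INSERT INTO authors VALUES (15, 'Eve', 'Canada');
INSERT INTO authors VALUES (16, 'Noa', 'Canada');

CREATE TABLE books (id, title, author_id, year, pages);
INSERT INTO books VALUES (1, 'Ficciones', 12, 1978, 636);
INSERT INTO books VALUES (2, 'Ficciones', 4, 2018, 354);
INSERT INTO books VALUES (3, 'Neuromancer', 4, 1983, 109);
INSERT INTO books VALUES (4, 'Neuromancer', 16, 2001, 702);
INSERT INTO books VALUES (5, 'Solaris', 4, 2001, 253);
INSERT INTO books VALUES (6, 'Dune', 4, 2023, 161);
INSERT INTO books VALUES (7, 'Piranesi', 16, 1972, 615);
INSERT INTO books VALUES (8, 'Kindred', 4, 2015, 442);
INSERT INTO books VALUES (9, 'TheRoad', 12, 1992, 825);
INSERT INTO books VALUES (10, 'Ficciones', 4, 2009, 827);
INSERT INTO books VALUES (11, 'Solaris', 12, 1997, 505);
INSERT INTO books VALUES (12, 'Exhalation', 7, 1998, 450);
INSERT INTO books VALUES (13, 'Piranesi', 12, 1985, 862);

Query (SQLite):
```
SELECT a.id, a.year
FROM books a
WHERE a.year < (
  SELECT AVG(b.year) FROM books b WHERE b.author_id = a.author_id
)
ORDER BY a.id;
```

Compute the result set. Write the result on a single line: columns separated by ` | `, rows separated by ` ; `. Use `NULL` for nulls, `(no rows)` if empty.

1 | 1978 ; 3 | 1983 ; 5 | 2001 ; 7 | 1972 ; 13 | 1985

For each books row a, compute AVG(year) over rows sharing a.author_id.
Keep row a if a.year < that per-group AVG.
  author_id=4: AVG(year) = 2008.166667
  author_id=7: AVG(year) = 1998.0
  author_id=12: AVG(year) = 1988.0
  author_id=16: AVG(year) = 1986.5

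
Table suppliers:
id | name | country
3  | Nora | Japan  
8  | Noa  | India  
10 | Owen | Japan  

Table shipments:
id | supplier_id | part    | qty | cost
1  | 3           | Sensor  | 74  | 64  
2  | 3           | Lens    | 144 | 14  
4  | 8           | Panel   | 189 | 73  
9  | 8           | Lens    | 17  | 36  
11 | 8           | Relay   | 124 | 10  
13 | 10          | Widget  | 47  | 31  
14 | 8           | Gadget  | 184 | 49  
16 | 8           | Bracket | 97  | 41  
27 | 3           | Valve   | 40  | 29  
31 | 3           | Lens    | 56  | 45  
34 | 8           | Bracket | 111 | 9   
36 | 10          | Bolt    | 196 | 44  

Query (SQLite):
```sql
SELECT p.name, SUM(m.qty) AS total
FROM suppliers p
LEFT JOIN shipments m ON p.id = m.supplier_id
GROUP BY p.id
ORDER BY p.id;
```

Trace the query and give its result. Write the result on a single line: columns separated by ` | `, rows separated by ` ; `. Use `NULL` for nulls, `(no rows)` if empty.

Nora | 314 ; Noa | 722 ; Owen | 243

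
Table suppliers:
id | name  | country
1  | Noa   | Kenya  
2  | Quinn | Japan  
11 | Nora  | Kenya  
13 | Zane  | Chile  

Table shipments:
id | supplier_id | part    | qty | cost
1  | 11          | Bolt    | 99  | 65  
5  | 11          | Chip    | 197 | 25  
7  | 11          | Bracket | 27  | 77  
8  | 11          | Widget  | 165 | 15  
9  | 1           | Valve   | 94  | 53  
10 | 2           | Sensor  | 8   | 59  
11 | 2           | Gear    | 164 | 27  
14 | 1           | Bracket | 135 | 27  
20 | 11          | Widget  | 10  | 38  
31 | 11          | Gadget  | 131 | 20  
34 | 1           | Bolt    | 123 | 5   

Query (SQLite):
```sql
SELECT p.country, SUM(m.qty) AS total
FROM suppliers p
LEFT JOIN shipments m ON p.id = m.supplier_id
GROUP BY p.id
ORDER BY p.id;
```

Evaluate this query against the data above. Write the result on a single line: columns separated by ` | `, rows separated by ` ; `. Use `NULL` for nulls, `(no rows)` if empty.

LEFT JOIN keeps every suppliers row; unmatched ones get NULL for shipments columns.
Group by suppliers.id and compute SUM(m.qty). SUM over an all-NULL group is NULL.
  1: ids {9, 14, 34} → SUM(m.qty)=352
  2: ids {10, 11} → SUM(m.qty)=172
  11: ids {1, 5, 7, 8, 20, 31} → SUM(m.qty)=629
  13: ids {—} → SUM(m.qty)=NULL

Kenya | 352 ; Japan | 172 ; Kenya | 629 ; Chile | NULL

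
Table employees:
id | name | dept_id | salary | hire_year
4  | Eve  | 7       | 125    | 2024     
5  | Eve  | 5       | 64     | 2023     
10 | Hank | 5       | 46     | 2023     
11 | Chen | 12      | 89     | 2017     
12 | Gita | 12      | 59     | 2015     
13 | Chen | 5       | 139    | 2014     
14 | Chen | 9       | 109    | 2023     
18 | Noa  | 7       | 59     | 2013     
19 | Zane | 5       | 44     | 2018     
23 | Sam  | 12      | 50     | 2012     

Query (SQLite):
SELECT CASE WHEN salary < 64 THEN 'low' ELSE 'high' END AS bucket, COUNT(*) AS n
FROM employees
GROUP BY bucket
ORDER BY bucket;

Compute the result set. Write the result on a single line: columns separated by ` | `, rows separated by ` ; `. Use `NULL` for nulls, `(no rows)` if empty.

Bucket rows by salary < 64 → 'low' else 'high'; count each bucket.

high | 5 ; low | 5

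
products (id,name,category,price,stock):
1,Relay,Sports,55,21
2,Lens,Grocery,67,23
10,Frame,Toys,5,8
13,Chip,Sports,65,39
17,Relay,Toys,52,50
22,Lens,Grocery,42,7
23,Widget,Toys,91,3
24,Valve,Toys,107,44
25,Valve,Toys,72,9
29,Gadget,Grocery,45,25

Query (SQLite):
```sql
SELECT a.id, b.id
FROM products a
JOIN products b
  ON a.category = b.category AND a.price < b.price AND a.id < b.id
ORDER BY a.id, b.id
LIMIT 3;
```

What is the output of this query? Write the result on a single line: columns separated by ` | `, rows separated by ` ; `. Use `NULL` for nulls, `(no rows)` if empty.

1 | 13 ; 10 | 17 ; 10 | 23

Pairs (a,b) with same category, a.price < b.price, a.id < b.id.
category groups: Grocery:{2,22,29} Sports:{1,13} Toys:{10,17,23,24,25}
Ordered by (a.id, b.id); first 3.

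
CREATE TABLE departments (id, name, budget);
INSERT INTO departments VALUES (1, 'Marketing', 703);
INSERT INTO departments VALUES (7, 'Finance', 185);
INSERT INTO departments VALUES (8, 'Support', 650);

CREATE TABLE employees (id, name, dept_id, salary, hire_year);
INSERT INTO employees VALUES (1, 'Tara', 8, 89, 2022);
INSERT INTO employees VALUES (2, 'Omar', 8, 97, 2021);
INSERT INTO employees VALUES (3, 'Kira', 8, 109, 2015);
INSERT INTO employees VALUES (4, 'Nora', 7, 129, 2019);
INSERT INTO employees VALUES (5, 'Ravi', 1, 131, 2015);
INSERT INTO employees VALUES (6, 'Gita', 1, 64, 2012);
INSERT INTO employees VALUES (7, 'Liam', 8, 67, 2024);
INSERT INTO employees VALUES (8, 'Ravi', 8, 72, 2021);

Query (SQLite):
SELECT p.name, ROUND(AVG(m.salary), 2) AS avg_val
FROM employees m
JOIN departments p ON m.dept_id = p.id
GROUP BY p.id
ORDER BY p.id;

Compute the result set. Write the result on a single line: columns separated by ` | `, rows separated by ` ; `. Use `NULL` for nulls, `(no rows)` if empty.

Marketing | 97.5 ; Finance | 129 ; Support | 86.8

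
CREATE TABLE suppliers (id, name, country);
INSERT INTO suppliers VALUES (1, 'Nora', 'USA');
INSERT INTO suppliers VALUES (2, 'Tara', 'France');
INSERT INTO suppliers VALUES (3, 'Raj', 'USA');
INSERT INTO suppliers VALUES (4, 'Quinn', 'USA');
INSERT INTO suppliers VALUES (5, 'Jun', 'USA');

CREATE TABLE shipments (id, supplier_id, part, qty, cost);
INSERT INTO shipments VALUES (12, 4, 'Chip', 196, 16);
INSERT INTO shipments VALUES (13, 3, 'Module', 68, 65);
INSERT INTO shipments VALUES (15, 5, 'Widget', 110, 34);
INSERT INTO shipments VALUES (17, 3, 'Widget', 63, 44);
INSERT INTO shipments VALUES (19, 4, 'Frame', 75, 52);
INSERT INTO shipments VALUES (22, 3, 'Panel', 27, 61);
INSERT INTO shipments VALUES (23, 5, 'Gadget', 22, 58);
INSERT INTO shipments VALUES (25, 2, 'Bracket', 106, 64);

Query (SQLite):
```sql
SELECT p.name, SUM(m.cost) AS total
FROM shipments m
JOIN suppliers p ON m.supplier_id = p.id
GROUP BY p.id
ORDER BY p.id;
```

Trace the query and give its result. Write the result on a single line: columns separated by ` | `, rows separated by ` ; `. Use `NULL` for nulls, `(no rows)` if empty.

Join each shipments row to its suppliers via supplier_id.
Group joined rows by suppliers.id; compute SUM(m.cost) per group.
  2: ids {25} → SUM(m.cost)=64
  3: ids {13, 17, 22} → SUM(m.cost)=170
  4: ids {12, 19} → SUM(m.cost)=68
  5: ids {15, 23} → SUM(m.cost)=92

Tara | 64 ; Raj | 170 ; Quinn | 68 ; Jun | 92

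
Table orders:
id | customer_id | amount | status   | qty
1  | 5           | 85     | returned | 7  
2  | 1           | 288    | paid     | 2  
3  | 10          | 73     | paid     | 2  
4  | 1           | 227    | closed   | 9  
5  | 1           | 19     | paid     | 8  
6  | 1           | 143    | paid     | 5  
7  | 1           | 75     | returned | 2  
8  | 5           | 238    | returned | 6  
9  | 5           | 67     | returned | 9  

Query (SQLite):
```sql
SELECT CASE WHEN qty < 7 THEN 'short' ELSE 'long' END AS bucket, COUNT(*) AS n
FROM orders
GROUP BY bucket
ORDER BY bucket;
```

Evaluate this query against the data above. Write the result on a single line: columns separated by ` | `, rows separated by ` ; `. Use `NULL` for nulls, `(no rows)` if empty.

Bucket rows by qty < 7 → 'short' else 'long'; count each bucket.

long | 4 ; short | 5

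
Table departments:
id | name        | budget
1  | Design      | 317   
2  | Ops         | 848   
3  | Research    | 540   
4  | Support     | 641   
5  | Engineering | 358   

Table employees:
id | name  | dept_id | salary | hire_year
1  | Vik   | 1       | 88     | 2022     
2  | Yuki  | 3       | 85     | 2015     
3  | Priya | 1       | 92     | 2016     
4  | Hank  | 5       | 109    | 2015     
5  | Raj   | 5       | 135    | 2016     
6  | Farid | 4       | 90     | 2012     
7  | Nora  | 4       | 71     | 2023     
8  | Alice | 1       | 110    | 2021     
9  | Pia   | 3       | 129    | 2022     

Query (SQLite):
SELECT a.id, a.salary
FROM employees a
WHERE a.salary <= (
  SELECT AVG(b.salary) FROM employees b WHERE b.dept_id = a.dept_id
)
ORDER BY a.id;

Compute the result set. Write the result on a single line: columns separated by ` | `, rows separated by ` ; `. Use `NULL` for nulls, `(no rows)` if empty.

For each employees row a, compute AVG(salary) over rows sharing a.dept_id.
Keep row a if a.salary <= that per-group AVG.
  dept_id=1: AVG(salary) = 96.666667
  dept_id=3: AVG(salary) = 107.0
  dept_id=4: AVG(salary) = 80.5
  dept_id=5: AVG(salary) = 122.0

1 | 88 ; 2 | 85 ; 3 | 92 ; 4 | 109 ; 7 | 71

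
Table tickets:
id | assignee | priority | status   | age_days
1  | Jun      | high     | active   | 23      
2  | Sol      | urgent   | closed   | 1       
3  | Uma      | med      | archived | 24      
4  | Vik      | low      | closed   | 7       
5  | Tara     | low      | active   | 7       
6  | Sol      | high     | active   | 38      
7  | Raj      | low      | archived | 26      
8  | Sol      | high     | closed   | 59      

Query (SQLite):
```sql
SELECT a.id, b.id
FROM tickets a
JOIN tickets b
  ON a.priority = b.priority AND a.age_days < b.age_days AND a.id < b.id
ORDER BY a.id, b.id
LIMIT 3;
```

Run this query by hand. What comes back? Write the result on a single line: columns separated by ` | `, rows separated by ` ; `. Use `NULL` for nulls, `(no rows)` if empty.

1 | 6 ; 1 | 8 ; 4 | 7

Pairs (a,b) with same priority, a.age_days < b.age_days, a.id < b.id.
priority groups: high:{1,6,8} low:{4,5,7} med:{3} urgent:{2}
Ordered by (a.id, b.id); first 3.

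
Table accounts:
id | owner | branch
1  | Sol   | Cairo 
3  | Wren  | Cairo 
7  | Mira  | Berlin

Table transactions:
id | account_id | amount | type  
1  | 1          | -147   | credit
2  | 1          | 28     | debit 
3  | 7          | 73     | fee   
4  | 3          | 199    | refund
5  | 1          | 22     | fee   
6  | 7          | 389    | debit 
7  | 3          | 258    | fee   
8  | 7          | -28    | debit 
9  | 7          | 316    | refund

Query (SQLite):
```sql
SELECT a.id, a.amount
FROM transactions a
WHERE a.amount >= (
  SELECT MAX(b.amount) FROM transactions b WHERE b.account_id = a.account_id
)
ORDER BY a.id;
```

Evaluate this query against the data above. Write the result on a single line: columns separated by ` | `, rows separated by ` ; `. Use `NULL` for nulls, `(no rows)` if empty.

2 | 28 ; 6 | 389 ; 7 | 258

For each transactions row a, compute MAX(amount) over rows sharing a.account_id.
Keep row a if a.amount >= that per-group MAX.
  account_id=1: MAX(amount) = 28
  account_id=3: MAX(amount) = 258
  account_id=7: MAX(amount) = 389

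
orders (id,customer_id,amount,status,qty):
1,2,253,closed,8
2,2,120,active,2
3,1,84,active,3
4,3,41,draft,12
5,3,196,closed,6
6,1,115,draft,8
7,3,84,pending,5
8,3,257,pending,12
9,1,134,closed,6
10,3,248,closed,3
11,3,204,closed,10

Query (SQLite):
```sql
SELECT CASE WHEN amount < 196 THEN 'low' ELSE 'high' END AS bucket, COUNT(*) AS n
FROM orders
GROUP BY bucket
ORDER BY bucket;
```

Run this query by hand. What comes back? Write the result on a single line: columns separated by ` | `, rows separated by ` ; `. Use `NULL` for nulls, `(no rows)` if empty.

Bucket rows by amount < 196 → 'low' else 'high'; count each bucket.

high | 5 ; low | 6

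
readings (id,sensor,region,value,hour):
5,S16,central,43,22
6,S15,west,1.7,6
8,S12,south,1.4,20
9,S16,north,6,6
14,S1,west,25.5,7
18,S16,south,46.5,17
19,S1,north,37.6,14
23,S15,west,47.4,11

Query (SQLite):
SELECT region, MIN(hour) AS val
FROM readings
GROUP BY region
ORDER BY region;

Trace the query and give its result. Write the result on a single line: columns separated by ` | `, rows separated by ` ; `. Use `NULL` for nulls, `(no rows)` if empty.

Partition readings by region; compute MIN(hour) within each group.
  central: ids {5} → MIN(hour)=22
  north: ids {9, 19} → MIN(hour)=6
  south: ids {8, 18} → MIN(hour)=17
  west: ids {6, 14, 23} → MIN(hour)=6

central | 22 ; north | 6 ; south | 17 ; west | 6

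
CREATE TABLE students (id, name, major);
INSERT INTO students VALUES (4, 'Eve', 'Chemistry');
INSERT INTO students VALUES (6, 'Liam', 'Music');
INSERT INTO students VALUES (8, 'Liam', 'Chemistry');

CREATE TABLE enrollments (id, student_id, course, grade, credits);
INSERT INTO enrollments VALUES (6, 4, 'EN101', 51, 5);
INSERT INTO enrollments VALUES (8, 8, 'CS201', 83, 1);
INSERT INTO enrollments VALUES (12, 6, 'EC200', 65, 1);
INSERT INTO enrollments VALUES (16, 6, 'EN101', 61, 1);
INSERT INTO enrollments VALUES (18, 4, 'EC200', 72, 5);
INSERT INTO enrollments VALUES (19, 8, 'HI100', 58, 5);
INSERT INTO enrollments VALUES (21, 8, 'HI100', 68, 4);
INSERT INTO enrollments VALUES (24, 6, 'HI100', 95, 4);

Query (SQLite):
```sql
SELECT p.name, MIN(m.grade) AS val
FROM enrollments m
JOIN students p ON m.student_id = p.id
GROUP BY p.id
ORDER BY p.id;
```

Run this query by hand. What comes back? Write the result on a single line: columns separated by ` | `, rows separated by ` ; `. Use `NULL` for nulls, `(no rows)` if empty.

Join each enrollments row to its students via student_id.
Group joined rows by students.id; compute MIN(m.grade) per group.
  4: ids {6, 18} → MIN(m.grade)=51
  6: ids {12, 16, 24} → MIN(m.grade)=61
  8: ids {8, 19, 21} → MIN(m.grade)=58

Eve | 51 ; Liam | 61 ; Liam | 58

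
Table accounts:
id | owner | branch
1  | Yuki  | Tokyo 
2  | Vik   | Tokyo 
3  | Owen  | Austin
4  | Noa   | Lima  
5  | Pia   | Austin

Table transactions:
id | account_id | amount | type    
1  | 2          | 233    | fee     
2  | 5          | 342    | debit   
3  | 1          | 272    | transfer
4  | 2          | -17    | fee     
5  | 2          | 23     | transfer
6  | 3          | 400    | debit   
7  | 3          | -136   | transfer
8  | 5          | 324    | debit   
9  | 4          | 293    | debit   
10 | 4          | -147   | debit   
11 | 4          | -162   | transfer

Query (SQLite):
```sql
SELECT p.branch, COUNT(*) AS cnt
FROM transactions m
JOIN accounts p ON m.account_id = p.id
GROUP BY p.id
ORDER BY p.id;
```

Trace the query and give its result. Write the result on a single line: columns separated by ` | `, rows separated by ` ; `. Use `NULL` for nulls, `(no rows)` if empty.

Tokyo | 1 ; Tokyo | 3 ; Austin | 2 ; Lima | 3 ; Austin | 2

Join each transactions row to its accounts via account_id.
Group joined rows by accounts.id; compute COUNT(*) per group.
  1: ids {3} → COUNT(*)=1
  2: ids {1, 4, 5} → COUNT(*)=3
  3: ids {6, 7} → COUNT(*)=2
  4: ids {9, 10, 11} → COUNT(*)=3
  5: ids {2, 8} → COUNT(*)=2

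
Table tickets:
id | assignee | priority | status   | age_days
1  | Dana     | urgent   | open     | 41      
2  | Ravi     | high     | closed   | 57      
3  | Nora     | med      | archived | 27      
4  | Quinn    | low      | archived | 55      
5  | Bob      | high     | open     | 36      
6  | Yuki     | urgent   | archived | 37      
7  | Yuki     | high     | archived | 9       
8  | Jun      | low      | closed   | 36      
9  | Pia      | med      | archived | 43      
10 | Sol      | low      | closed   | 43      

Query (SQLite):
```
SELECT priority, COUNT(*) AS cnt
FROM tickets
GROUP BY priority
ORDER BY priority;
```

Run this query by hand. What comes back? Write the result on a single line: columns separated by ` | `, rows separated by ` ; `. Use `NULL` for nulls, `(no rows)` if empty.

Partition tickets by priority; compute COUNT(*) within each group.
  high: ids {2, 5, 7} → COUNT(*)=3
  low: ids {4, 8, 10} → COUNT(*)=3
  med: ids {3, 9} → COUNT(*)=2
  urgent: ids {1, 6} → COUNT(*)=2

high | 3 ; low | 3 ; med | 2 ; urgent | 2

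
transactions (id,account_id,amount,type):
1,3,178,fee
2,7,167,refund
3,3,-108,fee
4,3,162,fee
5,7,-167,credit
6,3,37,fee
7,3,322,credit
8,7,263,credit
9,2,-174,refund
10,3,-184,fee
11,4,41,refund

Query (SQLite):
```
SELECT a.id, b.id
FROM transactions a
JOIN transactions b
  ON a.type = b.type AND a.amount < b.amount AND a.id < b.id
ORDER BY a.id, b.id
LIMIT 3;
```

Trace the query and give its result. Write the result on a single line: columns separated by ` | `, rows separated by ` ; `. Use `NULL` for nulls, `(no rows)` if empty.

Pairs (a,b) with same type, a.amount < b.amount, a.id < b.id.
type groups: credit:{5,7,8} fee:{1,3,4,6,10} refund:{2,9,11}
Ordered by (a.id, b.id); first 3.

3 | 4 ; 3 | 6 ; 5 | 7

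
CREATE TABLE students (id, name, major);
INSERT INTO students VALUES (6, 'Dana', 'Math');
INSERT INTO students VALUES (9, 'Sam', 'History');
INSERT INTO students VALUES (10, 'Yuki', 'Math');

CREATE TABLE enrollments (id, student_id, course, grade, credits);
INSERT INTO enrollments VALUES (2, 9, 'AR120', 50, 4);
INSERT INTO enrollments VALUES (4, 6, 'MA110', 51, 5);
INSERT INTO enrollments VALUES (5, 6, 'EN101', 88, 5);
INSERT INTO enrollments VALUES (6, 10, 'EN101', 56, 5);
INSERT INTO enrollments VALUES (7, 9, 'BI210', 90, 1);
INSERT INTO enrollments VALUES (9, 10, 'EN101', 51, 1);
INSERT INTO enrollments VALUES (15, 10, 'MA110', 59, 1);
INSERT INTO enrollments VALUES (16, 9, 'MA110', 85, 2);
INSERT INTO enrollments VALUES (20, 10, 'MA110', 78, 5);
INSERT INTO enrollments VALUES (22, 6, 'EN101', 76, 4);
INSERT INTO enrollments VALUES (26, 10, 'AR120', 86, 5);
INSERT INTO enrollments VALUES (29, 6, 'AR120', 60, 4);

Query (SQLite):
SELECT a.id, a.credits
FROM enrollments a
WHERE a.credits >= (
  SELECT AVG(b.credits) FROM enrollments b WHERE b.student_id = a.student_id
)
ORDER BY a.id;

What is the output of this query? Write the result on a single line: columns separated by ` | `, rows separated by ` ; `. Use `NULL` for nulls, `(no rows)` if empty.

2 | 4 ; 4 | 5 ; 5 | 5 ; 6 | 5 ; 20 | 5 ; 26 | 5

For each enrollments row a, compute AVG(credits) over rows sharing a.student_id.
Keep row a if a.credits >= that per-group AVG.
  student_id=6: AVG(credits) = 4.5
  student_id=9: AVG(credits) = 2.333333
  student_id=10: AVG(credits) = 3.4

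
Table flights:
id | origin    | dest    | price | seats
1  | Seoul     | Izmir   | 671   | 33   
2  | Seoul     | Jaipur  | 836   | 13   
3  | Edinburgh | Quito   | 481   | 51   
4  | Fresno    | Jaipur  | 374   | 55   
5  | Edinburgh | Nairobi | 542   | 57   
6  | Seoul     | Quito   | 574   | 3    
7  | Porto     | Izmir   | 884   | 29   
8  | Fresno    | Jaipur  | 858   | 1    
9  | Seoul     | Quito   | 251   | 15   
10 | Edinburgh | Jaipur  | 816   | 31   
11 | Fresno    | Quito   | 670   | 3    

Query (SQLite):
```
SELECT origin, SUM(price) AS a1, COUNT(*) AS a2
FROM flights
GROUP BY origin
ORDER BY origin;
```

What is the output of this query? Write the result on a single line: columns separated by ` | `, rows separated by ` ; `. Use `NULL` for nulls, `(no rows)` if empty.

Edinburgh | 1839 | 3 ; Fresno | 1902 | 3 ; Porto | 884 | 1 ; Seoul | 2332 | 4

Group flights by origin.
Per group compute: SUM(price), COUNT(*).
  Edinburgh: ids {3, 5, 10} → SUM(price)=1839, COUNT(*)=3
  Fresno: ids {4, 8, 11} → SUM(price)=1902, COUNT(*)=3
  Porto: ids {7} → SUM(price)=884, COUNT(*)=1
  Seoul: ids {1, 2, 6, 9} → SUM(price)=2332, COUNT(*)=4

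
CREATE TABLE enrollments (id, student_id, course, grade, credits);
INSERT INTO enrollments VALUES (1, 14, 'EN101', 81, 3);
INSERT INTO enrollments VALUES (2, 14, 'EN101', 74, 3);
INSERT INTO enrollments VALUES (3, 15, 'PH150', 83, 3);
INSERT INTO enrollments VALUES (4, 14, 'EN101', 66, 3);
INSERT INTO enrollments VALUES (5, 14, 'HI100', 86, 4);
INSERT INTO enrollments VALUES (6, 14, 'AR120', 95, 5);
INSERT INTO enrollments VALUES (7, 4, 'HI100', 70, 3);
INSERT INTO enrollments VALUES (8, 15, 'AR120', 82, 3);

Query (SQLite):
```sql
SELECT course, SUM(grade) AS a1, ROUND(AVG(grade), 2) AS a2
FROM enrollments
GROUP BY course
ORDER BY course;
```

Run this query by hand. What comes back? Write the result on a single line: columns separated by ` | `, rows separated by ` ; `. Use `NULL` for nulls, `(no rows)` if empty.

Group enrollments by course.
Per group compute: SUM(grade), ROUND(AVG(grade), 2).
  AR120: ids {6, 8} → SUM(grade)=177, ROUND(AVG(grade), 2)=88.5
  EN101: ids {1, 2, 4} → SUM(grade)=221, ROUND(AVG(grade), 2)=73.67
  HI100: ids {5, 7} → SUM(grade)=156, ROUND(AVG(grade), 2)=78
  PH150: ids {3} → SUM(grade)=83, ROUND(AVG(grade), 2)=83

AR120 | 177 | 88.5 ; EN101 | 221 | 73.67 ; HI100 | 156 | 78 ; PH150 | 83 | 83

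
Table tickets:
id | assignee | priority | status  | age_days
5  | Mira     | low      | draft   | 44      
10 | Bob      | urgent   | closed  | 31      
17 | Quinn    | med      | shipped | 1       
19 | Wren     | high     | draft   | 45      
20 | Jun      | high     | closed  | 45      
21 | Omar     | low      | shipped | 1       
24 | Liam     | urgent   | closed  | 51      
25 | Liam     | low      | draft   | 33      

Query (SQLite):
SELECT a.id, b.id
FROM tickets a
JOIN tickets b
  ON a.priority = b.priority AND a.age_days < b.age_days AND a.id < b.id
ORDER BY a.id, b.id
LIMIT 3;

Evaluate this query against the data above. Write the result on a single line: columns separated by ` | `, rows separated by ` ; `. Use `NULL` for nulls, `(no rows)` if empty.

10 | 24 ; 21 | 25

Pairs (a,b) with same priority, a.age_days < b.age_days, a.id < b.id.
priority groups: high:{19,20} low:{5,21,25} med:{17} urgent:{10,24}
Ordered by (a.id, b.id); first 3.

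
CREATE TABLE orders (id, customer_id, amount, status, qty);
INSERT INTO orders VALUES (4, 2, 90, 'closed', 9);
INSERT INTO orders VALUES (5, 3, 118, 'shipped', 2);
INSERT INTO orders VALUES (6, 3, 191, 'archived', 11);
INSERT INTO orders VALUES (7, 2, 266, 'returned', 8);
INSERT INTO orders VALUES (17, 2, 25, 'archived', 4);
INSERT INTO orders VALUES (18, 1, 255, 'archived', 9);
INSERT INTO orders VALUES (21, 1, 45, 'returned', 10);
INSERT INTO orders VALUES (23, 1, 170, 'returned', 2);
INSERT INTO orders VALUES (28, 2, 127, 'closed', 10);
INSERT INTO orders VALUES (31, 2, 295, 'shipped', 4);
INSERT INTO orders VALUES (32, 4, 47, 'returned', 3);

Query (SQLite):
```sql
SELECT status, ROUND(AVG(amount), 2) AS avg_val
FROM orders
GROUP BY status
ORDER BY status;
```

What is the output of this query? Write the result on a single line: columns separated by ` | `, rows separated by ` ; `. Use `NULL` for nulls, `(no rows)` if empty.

Partition orders by status; compute ROUND(AVG(amount), 2) within each group.
  archived: ids {6, 17, 18} → ROUND(AVG(amount), 2)=157
  closed: ids {4, 28} → ROUND(AVG(amount), 2)=108.5
  returned: ids {7, 21, 23, 32} → ROUND(AVG(amount), 2)=132
  shipped: ids {5, 31} → ROUND(AVG(amount), 2)=206.5

archived | 157 ; closed | 108.5 ; returned | 132 ; shipped | 206.5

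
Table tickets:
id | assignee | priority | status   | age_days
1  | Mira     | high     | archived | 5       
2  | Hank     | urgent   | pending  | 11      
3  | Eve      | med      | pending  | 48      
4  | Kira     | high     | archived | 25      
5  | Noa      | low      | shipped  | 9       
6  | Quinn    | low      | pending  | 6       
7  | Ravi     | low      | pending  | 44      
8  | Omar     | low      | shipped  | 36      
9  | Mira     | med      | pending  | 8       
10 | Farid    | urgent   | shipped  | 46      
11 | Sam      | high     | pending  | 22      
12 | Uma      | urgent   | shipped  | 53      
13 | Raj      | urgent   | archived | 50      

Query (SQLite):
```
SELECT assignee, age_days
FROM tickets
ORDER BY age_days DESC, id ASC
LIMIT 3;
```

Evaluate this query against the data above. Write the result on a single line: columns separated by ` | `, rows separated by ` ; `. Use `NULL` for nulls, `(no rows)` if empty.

Sort by age_days desc, tiebreak id asc: (53, id=12), (50, id=13), (48, id=3), (46, id=10), (44, id=7), (36, id=8) …. Take first 3.

Uma | 53 ; Raj | 50 ; Eve | 48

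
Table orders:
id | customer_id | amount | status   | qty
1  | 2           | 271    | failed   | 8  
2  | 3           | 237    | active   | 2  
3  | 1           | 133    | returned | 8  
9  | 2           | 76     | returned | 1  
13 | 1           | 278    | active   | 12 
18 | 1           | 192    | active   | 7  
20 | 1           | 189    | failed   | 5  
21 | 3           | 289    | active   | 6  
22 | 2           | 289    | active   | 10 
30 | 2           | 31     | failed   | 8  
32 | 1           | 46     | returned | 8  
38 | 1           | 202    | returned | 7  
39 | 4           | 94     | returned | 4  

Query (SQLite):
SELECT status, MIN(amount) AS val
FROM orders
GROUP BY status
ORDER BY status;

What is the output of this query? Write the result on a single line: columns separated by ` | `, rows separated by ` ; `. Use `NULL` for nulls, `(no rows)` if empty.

Partition orders by status; compute MIN(amount) within each group.
  active: ids {2, 13, 18, 21, 22} → MIN(amount)=192
  failed: ids {1, 20, 30} → MIN(amount)=31
  returned: ids {3, 9, 32, 38, 39} → MIN(amount)=46

active | 192 ; failed | 31 ; returned | 46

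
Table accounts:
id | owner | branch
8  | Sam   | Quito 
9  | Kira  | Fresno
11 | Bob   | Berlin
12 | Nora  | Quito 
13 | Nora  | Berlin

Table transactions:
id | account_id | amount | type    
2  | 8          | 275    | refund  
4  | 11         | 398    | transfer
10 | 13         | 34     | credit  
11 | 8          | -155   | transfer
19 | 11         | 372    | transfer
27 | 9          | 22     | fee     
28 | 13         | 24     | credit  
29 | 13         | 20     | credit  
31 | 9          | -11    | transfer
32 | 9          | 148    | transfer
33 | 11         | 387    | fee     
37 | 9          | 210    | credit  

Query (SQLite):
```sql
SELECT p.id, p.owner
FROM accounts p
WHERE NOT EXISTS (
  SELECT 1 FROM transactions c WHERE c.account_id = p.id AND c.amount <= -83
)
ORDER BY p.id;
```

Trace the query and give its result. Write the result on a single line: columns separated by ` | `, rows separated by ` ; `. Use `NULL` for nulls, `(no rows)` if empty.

9 | Kira ; 11 | Bob ; 12 | Nora ; 13 | Nora

For each accounts row, check whether any transactions with matching account_id has amount <= -83.
Keep rows where that is false.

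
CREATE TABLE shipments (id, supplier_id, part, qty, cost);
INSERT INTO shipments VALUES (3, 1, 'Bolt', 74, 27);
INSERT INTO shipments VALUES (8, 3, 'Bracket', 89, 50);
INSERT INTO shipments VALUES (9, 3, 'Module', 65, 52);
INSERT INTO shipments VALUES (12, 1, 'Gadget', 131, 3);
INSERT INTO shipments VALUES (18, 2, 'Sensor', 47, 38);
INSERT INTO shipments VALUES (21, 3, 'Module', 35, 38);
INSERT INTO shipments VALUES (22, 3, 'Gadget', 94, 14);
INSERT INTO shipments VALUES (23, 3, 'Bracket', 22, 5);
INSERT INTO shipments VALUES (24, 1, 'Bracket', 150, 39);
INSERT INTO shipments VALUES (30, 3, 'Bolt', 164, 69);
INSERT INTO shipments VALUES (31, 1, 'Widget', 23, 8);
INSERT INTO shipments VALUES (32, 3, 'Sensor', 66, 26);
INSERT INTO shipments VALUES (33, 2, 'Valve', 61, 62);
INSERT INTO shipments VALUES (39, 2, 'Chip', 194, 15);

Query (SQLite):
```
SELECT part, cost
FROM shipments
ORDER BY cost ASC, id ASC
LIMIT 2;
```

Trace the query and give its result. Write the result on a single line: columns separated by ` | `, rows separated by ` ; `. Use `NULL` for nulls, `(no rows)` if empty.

Gadget | 3 ; Bracket | 5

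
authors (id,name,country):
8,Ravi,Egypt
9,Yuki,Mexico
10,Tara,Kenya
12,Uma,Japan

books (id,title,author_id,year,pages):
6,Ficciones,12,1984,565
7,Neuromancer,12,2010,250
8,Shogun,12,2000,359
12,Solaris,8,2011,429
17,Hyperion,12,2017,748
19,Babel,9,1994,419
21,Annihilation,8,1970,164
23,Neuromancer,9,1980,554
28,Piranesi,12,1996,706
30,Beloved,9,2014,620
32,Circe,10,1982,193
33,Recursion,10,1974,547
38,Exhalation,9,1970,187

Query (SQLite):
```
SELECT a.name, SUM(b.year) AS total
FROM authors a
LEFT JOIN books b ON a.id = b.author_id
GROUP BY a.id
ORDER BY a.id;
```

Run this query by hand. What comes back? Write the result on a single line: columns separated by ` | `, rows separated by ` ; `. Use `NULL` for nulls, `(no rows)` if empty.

LEFT JOIN keeps every authors row; unmatched ones get NULL for books columns.
Group by authors.id and compute SUM(b.year). SUM over an all-NULL group is NULL.
  8: ids {12, 21} → SUM(b.year)=3981
  9: ids {19, 23, 30, 38} → SUM(b.year)=7958
  10: ids {32, 33} → SUM(b.year)=3956
  12: ids {6, 7, 8, 17, 28} → SUM(b.year)=10007

Ravi | 3981 ; Yuki | 7958 ; Tara | 3956 ; Uma | 10007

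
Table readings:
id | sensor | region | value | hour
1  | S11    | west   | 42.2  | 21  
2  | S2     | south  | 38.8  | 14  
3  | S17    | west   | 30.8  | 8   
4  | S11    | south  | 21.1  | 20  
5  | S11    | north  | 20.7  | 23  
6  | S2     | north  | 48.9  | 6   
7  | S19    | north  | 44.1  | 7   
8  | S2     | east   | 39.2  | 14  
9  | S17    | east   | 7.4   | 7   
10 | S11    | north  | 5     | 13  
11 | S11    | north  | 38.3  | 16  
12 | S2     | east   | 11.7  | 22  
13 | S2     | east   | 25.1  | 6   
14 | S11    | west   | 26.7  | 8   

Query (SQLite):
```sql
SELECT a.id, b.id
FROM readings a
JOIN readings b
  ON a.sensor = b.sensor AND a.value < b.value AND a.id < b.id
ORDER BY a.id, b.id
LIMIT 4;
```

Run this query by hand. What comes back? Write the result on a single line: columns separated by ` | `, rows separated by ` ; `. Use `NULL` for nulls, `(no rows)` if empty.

2 | 6 ; 2 | 8 ; 4 | 11 ; 4 | 14

Pairs (a,b) with same sensor, a.value < b.value, a.id < b.id.
sensor groups: S11:{1,4,5,10,11,14} S17:{3,9} S19:{7} S2:{2,6,8,12,13}
Ordered by (a.id, b.id); first 4.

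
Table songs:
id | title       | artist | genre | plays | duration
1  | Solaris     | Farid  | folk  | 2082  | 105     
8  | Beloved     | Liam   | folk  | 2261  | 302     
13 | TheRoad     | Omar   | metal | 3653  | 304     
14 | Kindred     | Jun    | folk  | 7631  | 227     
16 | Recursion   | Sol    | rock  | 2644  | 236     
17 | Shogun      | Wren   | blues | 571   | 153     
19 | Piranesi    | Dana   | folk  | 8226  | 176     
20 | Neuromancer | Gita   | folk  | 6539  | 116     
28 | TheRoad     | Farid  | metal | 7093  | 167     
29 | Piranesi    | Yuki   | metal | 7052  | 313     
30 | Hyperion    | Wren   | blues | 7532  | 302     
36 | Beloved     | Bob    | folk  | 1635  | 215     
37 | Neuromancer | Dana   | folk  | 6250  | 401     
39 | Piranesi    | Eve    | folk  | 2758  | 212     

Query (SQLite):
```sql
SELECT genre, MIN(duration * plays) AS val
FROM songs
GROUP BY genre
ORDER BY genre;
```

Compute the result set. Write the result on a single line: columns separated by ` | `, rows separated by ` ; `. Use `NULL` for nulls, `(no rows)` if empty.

For each row compute duration * plays.
Group by genre; take MIN of the expression per group.
  blues: ids {17, 30} → MIN(duration * plays)=87363
  folk: ids {1, 8, 14, 19, 20, 36, 37, 39} → MIN(duration * plays)=218610
  metal: ids {13, 28, 29} → MIN(duration * plays)=1110512
  rock: ids {16} → MIN(duration * plays)=623984

blues | 87363 ; folk | 218610 ; metal | 1110512 ; rock | 623984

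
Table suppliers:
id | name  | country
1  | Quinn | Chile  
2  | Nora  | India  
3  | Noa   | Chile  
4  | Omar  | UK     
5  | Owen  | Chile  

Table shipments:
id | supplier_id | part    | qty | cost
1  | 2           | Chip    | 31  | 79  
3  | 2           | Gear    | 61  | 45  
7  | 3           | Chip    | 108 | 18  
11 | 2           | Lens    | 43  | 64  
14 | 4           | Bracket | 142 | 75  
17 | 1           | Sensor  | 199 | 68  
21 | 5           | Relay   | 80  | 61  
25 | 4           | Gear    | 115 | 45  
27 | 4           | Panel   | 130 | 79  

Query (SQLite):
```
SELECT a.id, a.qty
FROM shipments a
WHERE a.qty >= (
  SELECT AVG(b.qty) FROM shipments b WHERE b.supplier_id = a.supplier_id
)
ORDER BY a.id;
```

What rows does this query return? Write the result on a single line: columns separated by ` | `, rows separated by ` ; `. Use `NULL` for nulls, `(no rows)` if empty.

For each shipments row a, compute AVG(qty) over rows sharing a.supplier_id.
Keep row a if a.qty >= that per-group AVG.
  supplier_id=1: AVG(qty) = 199.0
  supplier_id=2: AVG(qty) = 45.0
  supplier_id=3: AVG(qty) = 108.0
  supplier_id=4: AVG(qty) = 129.0
  supplier_id=5: AVG(qty) = 80.0

3 | 61 ; 7 | 108 ; 14 | 142 ; 17 | 199 ; 21 | 80 ; 27 | 130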